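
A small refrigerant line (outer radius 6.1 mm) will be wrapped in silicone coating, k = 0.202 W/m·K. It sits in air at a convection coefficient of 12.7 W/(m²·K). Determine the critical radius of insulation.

For a cylinder r_cr = k/h = 0.202/12.7
r_cr = 15.9 mm; since the bare radius (6.1 mm) is below r_cr, adding a thin layer of insulation will *increase* heat loss.

r_cr ≈ 15.9 mm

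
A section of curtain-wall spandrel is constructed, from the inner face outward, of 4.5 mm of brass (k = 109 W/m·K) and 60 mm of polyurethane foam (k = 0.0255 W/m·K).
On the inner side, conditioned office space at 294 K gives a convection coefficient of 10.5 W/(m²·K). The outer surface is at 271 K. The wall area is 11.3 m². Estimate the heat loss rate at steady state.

Q ≈ 106 W

Using the resistance-network approach (series):
R_inner film = 1/(h_i·A) = 1/(10.5×11.3) = 0.008428 K/W
R_brass = L/(kA) = 0.0045/(109×11.3) = 3.653×10^-6 K/W
R_polyurethane foam = L/(kA) = 0.06/(0.0255×11.3) = 0.2082 K/W
R_total = 0.2167 K/W
Q = ΔT / R_total = 23 / 0.2167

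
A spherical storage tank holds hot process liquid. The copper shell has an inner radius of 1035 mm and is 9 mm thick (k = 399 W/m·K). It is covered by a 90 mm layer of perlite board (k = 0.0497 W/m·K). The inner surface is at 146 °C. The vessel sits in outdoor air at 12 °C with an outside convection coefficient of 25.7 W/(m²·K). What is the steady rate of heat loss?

Q ≈ 1080 W

Spherical conduction: R = (1/r_in − 1/r_out)/(4πk) per layer; series-sum.
R_copper shell = (1/1.035 − 1/1.044)/(4π×399) = 1.661×10^-6 K/W
R_perlite board = (1/1.044 − 1/1.134)/(4π×0.0497) = 0.1217 K/W
R_outer film = 1/(h·4πr_o²) = 1/(25.7×4π×1.134²) = 0.002408 K/W
R_total = 0.1241 K/W
Q = ΔT/R_total = 134/0.1241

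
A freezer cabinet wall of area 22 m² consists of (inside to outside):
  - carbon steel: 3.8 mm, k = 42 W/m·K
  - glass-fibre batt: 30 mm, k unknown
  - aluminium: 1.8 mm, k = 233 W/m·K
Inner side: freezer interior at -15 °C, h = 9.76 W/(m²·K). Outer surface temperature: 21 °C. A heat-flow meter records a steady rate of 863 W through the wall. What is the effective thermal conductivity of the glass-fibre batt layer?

k ≈ 0.0368 W/(m·K)

Model the wall as resistances in series:
R_inner film = 1/(h_i·A) = 1/(9.76×22) = 0.004657 K/W
R_carbon steel = L/(kA) = 0.0038/(42×22) = 4.113×10^-6 K/W
R_aluminium = L/(kA) = 0.0018/(233×22) = 3.512×10^-7 K/W
Sum of known resistances R_other = 0.004662 K/W
Total R = ΔT/Q = 36/863 = 0.04171 K/W
R_glass-fibre batt = R_total − R_other = 0.03705 K/W
k = L/(R·A) = 0.03/(0.03705×22)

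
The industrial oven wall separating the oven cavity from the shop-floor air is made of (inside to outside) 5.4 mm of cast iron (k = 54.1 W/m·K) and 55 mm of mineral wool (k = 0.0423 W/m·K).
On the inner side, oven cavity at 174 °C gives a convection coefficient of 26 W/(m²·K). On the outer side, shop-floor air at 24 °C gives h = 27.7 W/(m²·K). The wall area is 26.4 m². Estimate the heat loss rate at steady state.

Series thermal resistances:
R_inner film = 1/(h_i·A) = 1/(26×26.4) = 0.001457 K/W
R_cast iron = L/(kA) = 0.0054/(54.1×26.4) = 3.781×10^-6 K/W
R_mineral wool = L/(kA) = 0.055/(0.0423×26.4) = 0.04925 K/W
R_outer film = 1/(h_o·A) = 1/(27.7×26.4) = 0.001367 K/W
R_total = 0.05208 K/W
Q = ΔT / R_total = 150 / 0.05208

Q ≈ 2880 W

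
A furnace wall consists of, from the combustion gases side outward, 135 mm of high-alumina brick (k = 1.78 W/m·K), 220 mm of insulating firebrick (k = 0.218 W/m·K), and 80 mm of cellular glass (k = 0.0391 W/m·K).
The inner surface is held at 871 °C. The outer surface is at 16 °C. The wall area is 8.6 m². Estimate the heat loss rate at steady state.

Thermal resistances in series:
R_high-alumina brick = L/(kA) = 0.135/(1.78×8.6) = 0.008819 K/W
R_insulating firebrick = L/(kA) = 0.22/(0.218×8.6) = 0.1173 K/W
R_cellular glass = L/(kA) = 0.08/(0.0391×8.6) = 0.2379 K/W
R_total = 0.3641 K/W
Q = ΔT / R_total = 855 / 0.3641

Q ≈ 2350 W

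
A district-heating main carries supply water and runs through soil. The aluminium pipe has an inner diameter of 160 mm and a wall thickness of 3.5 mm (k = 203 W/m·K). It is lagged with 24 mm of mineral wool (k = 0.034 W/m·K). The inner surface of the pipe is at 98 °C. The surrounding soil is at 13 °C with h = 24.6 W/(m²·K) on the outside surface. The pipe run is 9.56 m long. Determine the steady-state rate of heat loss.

For a radial system each layer contributes R = ln(r_out/r_in)/(2πkL); films add R = 1/(hA).
R_aluminium pipe wall = ln(83.5/80)/(2π×203×9.56) = 3.512×10^-6 K/W
R_mineral wool = ln(107.5/83.5)/(2π×0.034×9.56) = 0.1237 K/W
R_outer film = 1/(h_o·2πr_oL) = 1/(24.6×2π×0.1075×9.56) = 0.006295 K/W
R_total = 0.13 K/W
Q = ΔT/R_total = 85/0.13

Q ≈ 654 W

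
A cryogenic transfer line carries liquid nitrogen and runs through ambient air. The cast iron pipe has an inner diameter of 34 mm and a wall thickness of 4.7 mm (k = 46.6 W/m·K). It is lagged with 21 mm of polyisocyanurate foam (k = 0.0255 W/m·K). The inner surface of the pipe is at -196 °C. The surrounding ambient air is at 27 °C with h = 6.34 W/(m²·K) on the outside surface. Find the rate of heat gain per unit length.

For a radial system each layer contributes R = ln(r_out/r_in)/(2πkL); films add R = 1/(hA).
R_cast iron pipe wall = ln(21.7/17)/(2π×46.6×1) = 8.337×10^-4 K/W
R_polyisocyanurate foam = ln(42.7/21.7)/(2π×0.0255×1) = 4.225 K/W
R_outer film = 1/(h_o·2πr_oL) = 1/(6.34×2π×0.0427×1) = 0.5879 K/W
R_total = 4.813 K/W
Q = ΔT/R_total = 223/4.813

q′ ≈ 46.3 W/m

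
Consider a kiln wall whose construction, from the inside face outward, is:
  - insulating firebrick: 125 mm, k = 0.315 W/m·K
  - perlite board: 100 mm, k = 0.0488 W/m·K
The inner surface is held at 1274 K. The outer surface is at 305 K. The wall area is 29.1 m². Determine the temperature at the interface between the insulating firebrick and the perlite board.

Treating each layer as a thermal resistance in series:
R_insulating firebrick = L/(kA) = 0.125/(0.315×29.1) = 0.01364 K/W
R_perlite board = L/(kA) = 0.1/(0.0488×29.1) = 0.07042 K/W
R_total = 0.08406 K/W;  Q = ΔT/R_total = 969/0.08406 = 11530 W
T_interface = T_inner − Q·ΣR(inner→interface) = 1274 − 11500×0.01364

T ≈ 1120 K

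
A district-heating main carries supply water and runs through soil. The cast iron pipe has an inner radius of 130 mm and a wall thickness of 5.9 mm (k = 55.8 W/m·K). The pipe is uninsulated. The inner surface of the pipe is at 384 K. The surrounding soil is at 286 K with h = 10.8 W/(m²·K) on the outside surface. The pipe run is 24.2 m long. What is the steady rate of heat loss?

Treating each annulus and film as a series resistance:
R_cast iron pipe wall = ln(135.9/130)/(2π×55.8×24.2) = 5.231×10^-6 K/W
R_outer film = 1/(h_o·2πr_oL) = 1/(10.8×2π×0.1359×24.2) = 0.004481 K/W
R_total = 0.004486 K/W
Q = ΔT/R_total = 98/0.004486

Q ≈ 21800 W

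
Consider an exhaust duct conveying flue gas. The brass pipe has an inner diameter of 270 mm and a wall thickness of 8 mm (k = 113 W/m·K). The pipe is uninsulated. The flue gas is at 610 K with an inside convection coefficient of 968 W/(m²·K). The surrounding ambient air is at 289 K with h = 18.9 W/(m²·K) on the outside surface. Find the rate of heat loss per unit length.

Treating each annulus and film as a series resistance:
R_inner film = 1/(h_i·2πr₁L) = 1/(968×2π×0.135×1) = 0.001218 K/W
R_brass pipe wall = ln(143/135)/(2π×113×1) = 8.108×10^-5 K/W
R_outer film = 1/(h_o·2πr_oL) = 1/(18.9×2π×0.143×1) = 0.05889 K/W
R_total = 0.06019 K/W
Q = ΔT/R_total = 321/0.06019

q′ ≈ 5330 W/m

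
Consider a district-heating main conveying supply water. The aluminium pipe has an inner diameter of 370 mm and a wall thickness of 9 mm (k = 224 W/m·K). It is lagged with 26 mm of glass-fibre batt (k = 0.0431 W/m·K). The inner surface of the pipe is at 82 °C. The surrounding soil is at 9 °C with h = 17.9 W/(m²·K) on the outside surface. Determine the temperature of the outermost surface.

Radial resistances (cylindrical: R_cond = ln(r_o/r_i)/(2πkL), R_conv = 1/(h·2πrL)):
R_aluminium pipe wall = ln(194/185)/(2π×224×1) = 3.375×10^-5 K/W
R_glass-fibre batt = ln(220/194)/(2π×0.0431×1) = 0.4644 K/W
R_outer film = 1/(h_o·2πr_oL) = 1/(17.9×2π×0.22×1) = 0.04042 K/W
R_total = 0.5049 K/W
Q = ΔT/R_total = 73/0.5049
Q = 145 W/m
T_interface = T_inner − Q·ΣR(inner→interface) = 82 − 145×0.4645

T ≈ 14.8 °C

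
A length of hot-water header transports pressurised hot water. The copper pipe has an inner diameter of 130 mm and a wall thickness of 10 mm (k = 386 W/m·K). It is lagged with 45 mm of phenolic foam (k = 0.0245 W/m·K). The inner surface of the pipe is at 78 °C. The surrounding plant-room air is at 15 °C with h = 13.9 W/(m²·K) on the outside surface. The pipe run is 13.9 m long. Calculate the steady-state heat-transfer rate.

Q ≈ 278 W

Cylindrical conduction, so R = ln(r₂/r₁)/(2πkL) per layer, in series:
R_copper pipe wall = ln(75/65)/(2π×386×13.9) = 4.245×10^-6 K/W
R_phenolic foam = ln(120/75)/(2π×0.0245×13.9) = 0.2197 K/W
R_outer film = 1/(h_o·2πr_oL) = 1/(13.9×2π×0.12×13.9) = 0.006865 K/W
R_total = 0.2265 K/W
Q = ΔT/R_total = 63/0.2265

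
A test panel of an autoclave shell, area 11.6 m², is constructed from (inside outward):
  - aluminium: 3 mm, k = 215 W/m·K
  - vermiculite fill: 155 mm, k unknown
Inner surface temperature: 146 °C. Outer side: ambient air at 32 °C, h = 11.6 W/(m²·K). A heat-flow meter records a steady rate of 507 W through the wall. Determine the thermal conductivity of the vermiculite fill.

Series thermal resistances:
R_aluminium = L/(kA) = 0.003/(215×11.6) = 1.203×10^-6 K/W
R_outer film = 1/(h_o·A) = 1/(11.6×11.6) = 0.007432 K/W
Sum of known resistances R_other = 0.007433 K/W
Total R = ΔT/Q = 114/507 = 0.2249 K/W
R_vermiculite fill = R_total − R_other = 0.2174 K/W
k = L/(R·A) = 0.155/(0.2174×11.6)

k ≈ 0.0615 W/(m·K)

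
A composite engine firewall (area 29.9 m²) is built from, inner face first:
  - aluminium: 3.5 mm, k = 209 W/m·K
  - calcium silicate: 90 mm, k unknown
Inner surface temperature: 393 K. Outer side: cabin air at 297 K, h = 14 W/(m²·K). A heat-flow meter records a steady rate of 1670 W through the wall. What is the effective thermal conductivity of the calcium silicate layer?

k ≈ 0.0546 W/(m·K)

Thermal resistances in series:
R_aluminium = L/(kA) = 0.0035/(209×29.9) = 5.601×10^-7 K/W
R_outer film = 1/(h_o·A) = 1/(14×29.9) = 0.002389 K/W
Sum of known resistances R_other = 0.002389 K/W
Total R = ΔT/Q = 96/1670 = 0.05749 K/W
R_calcium silicate = R_total − R_other = 0.0551 K/W
k = L/(R·A) = 0.09/(0.0551×29.9)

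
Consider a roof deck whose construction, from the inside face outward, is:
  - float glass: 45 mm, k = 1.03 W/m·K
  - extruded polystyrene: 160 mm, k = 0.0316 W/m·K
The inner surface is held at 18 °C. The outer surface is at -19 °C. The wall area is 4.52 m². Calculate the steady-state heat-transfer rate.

Q ≈ 32.7 W

Thermal resistances in series:
R_float glass = L/(kA) = 0.045/(1.03×4.52) = 0.009666 K/W
R_extruded polystyrene = L/(kA) = 0.16/(0.0316×4.52) = 1.12 K/W
R_total = 1.13 K/W
Q = ΔT / R_total = 37 / 1.13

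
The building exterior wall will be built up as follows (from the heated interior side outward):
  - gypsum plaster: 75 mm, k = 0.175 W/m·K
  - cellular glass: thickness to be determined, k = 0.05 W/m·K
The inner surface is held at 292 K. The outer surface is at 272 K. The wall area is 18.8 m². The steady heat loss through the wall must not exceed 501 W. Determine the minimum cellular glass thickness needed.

L ≈ 16.1 mm

Treating each layer as a thermal resistance in series:
R_gypsum plaster = L/(kA) = 0.075/(0.175×18.8) = 0.0228 K/W
Sum of the known resistances R_other = 0.0228 K/W
Required total resistance R_tot = ΔT/Q_allow = 20/501 = 0.03992 K/W
R_cellular glass = R_tot − R_other = 0.01712 K/W
L = R·k·A = 0.01712×0.05×18.8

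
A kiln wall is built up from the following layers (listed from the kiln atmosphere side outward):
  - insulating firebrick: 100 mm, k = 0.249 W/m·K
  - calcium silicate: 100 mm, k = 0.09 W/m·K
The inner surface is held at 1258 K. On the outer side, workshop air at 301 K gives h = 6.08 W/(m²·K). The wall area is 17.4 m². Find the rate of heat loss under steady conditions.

Using the resistance-network approach (series):
R_insulating firebrick = L/(kA) = 0.1/(0.249×17.4) = 0.02308 K/W
R_calcium silicate = L/(kA) = 0.1/(0.09×17.4) = 0.06386 K/W
R_outer film = 1/(h_o·A) = 1/(6.08×17.4) = 0.009453 K/W
R_total = 0.09639 K/W
Q = ΔT / R_total = 957 / 0.09639

Q ≈ 9930 W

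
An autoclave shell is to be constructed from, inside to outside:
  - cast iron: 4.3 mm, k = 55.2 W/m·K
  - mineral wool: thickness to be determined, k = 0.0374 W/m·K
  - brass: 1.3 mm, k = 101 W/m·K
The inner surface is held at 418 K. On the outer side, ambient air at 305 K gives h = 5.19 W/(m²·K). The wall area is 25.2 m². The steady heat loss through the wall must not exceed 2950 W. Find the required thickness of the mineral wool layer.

L ≈ 28.9 mm

Model the wall as resistances in series:
R_cast iron = L/(kA) = 0.0043/(55.2×25.2) = 3.091×10^-6 K/W
R_brass = L/(kA) = 0.0013/(101×25.2) = 5.108×10^-7 K/W
R_outer film = 1/(h_o·A) = 1/(5.19×25.2) = 0.007646 K/W
Sum of the known resistances R_other = 0.00765 K/W
Required total resistance R_tot = ΔT/Q_allow = 113/2950 = 0.03831 K/W
R_mineral wool = R_tot − R_other = 0.03066 K/W
L = R·k·A = 0.03066×0.0374×25.2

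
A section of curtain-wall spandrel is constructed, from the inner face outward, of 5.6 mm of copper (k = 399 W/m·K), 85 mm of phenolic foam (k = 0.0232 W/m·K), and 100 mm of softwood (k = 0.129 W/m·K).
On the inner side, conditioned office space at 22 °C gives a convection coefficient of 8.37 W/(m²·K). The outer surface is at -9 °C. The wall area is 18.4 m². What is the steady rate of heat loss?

Treating each layer as a thermal resistance in series:
R_inner film = 1/(h_i·A) = 1/(8.37×18.4) = 0.006493 K/W
R_copper = L/(kA) = 0.0056/(399×18.4) = 7.628×10^-7 K/W
R_phenolic foam = L/(kA) = 0.085/(0.0232×18.4) = 0.1991 K/W
R_softwood = L/(kA) = 0.1/(0.129×18.4) = 0.04213 K/W
R_total = 0.2477 K/W
Q = ΔT / R_total = 31 / 0.2477

Q ≈ 125 W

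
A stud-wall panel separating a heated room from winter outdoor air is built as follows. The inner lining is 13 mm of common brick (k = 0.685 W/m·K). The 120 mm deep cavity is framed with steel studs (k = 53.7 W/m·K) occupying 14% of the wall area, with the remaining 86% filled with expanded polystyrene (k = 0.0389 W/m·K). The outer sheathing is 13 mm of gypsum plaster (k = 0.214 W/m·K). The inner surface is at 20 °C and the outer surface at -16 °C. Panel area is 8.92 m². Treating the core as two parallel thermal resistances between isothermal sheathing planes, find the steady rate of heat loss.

Q ≈ 3360 W

Sheathing layers in series; stud and cavity paths in parallel between them.
R_inner = 0.013/(0.685×8.92) = 0.002128 K/W
R_stud  = 0.12/(53.7×0.14×8.92) = 0.001789 K/W
R_cav   = 0.12/(0.0389×0.86×8.92) = 0.4021 K/W
1/R_core = 1/R_stud + 1/R_cav → R_core = 0.001781 K/W
R_outer = 0.013/(0.214×8.92) = 0.00681 K/W
R_total = 0.01072 K/W
Q = ΔT/R_total = 36/0.01072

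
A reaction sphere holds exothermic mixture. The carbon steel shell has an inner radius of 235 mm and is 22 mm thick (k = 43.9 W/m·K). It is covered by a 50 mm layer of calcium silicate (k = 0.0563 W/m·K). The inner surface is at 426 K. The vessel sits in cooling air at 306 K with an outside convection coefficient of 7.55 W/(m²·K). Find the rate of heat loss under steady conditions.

Radial (spherical) resistances in series:
R_carbon steel shell = (1/0.235 − 1/0.257)/(4π×43.9) = 6.603×10^-4 K/W
R_calcium silicate = (1/0.257 − 1/0.307)/(4π×0.0563) = 0.8957 K/W
R_outer film = 1/(h·4πr_o²) = 1/(7.55×4π×0.307²) = 0.1118 K/W
R_total = 1.008 K/W
Q = ΔT/R_total = 120/1.008

Q ≈ 119 W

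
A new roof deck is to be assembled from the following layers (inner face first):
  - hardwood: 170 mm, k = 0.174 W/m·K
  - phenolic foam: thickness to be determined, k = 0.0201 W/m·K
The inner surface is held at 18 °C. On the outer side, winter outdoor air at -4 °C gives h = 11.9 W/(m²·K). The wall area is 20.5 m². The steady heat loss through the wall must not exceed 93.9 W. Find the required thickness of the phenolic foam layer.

Treating each layer as a thermal resistance in series:
R_hardwood = L/(kA) = 0.17/(0.174×20.5) = 0.04766 K/W
R_outer film = 1/(h_o·A) = 1/(11.9×20.5) = 0.004099 K/W
Sum of the known resistances R_other = 0.05176 K/W
Required total resistance R_tot = ΔT/Q_allow = 22/93.9 = 0.2343 K/W
R_phenolic foam = R_tot − R_other = 0.1825 K/W
L = R·k·A = 0.1825×0.0201×20.5

L ≈ 75.2 mm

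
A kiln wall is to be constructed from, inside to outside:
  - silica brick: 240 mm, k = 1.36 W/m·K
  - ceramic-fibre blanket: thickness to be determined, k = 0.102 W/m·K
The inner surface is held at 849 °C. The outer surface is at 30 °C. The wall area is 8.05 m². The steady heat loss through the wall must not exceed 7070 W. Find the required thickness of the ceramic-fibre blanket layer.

Model the wall as resistances in series:
R_silica brick = L/(kA) = 0.24/(1.36×8.05) = 0.02192 K/W
Sum of the known resistances R_other = 0.02192 K/W
Required total resistance R_tot = ΔT/Q_allow = 819/7070 = 0.1158 K/W
R_ceramic-fibre blanket = R_tot − R_other = 0.09392 K/W
L = R·k·A = 0.09392×0.102×8.05

L ≈ 77.1 mm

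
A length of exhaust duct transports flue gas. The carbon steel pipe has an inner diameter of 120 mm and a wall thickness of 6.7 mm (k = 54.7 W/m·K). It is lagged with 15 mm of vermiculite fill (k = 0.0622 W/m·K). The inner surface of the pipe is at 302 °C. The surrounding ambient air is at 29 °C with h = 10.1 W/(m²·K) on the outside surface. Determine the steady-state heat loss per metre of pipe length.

Radial resistances (cylindrical: R_cond = ln(r_o/r_i)/(2πkL), R_conv = 1/(h·2πrL)):
R_carbon steel pipe wall = ln(66.7/60)/(2π×54.7×1) = 3.08×10^-4 K/W
R_vermiculite fill = ln(81.7/66.7)/(2π×0.0622×1) = 0.519 K/W
R_outer film = 1/(h_o·2πr_oL) = 1/(10.1×2π×0.0817×1) = 0.1929 K/W
R_total = 0.7122 K/W
Q = ΔT/R_total = 273/0.7122

q′ ≈ 383 W/m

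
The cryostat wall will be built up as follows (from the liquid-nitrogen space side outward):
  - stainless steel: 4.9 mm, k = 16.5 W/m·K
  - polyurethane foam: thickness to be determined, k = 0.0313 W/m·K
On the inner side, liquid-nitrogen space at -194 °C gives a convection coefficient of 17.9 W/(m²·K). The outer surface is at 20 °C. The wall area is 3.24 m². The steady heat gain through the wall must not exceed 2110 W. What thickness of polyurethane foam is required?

Using the resistance-network approach (series):
R_inner film = 1/(h_i·A) = 1/(17.9×3.24) = 0.01724 K/W
R_stainless steel = L/(kA) = 0.0049/(16.5×3.24) = 9.166×10^-5 K/W
Sum of the known resistances R_other = 0.01733 K/W
Required total resistance R_tot = ΔT/Q_allow = 214/2110 = 0.1014 K/W
R_polyurethane foam = R_tot − R_other = 0.08409 K/W
L = R·k·A = 0.08409×0.0313×3.24

L ≈ 8.53 mm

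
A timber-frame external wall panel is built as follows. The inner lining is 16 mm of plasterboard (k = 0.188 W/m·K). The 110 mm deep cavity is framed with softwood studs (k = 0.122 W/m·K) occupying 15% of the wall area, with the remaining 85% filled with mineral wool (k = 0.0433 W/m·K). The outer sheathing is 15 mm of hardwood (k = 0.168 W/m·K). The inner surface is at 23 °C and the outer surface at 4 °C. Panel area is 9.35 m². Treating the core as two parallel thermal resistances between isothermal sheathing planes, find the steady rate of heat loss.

Sheathing layers in series; stud and cavity paths in parallel between them.
R_inner = 0.016/(0.188×9.35) = 0.009102 K/W
R_stud  = 0.11/(0.122×0.15×9.35) = 0.6429 K/W
R_cav   = 0.11/(0.0433×0.85×9.35) = 0.3196 K/W
1/R_core = 1/R_stud + 1/R_cav → R_core = 0.2135 K/W
R_outer = 0.015/(0.168×9.35) = 0.009549 K/W
R_total = 0.2321 K/W
Q = ΔT/R_total = 19/0.2321

Q ≈ 81.8 W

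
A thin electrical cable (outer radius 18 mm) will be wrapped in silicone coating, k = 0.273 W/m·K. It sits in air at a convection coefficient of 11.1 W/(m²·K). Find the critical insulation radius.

For a cylinder r_cr = k/h = 0.273/11.1
r_cr = 24.6 mm; since the bare radius (18 mm) is below r_cr, adding a thin layer of insulation will *increase* heat loss.

r_cr ≈ 24.6 mm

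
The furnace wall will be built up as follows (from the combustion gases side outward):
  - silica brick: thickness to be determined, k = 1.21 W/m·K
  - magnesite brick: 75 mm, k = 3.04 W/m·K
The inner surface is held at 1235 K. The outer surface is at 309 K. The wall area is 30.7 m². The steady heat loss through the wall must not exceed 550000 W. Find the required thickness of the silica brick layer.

Thermal resistances in series:
R_magnesite brick = L/(kA) = 0.075/(3.04×30.7) = 8.036×10^-4 K/W
Sum of the known resistances R_other = 8.036×10^-4 K/W
Required total resistance R_tot = ΔT/Q_allow = 926/550000 = 0.001684 K/W
R_silica brick = R_tot − R_other = 8.8×10^-4 K/W
L = R·k·A = 8.8×10^-4×1.21×30.7

L ≈ 32.7 mm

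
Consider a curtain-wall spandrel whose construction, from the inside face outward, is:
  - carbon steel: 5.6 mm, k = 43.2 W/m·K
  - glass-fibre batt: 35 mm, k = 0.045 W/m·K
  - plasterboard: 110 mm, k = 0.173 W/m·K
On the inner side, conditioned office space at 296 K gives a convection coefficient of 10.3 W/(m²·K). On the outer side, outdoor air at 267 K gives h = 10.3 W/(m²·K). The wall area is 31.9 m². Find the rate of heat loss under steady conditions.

Q ≈ 575 W

Thermal resistances in series:
R_inner film = 1/(h_i·A) = 1/(10.3×31.9) = 0.003043 K/W
R_carbon steel = L/(kA) = 0.0056/(43.2×31.9) = 4.064×10^-6 K/W
R_glass-fibre batt = L/(kA) = 0.035/(0.045×31.9) = 0.02438 K/W
R_plasterboard = L/(kA) = 0.11/(0.173×31.9) = 0.01993 K/W
R_outer film = 1/(h_o·A) = 1/(10.3×31.9) = 0.003043 K/W
R_total = 0.05041 K/W
Q = ΔT / R_total = 29 / 0.05041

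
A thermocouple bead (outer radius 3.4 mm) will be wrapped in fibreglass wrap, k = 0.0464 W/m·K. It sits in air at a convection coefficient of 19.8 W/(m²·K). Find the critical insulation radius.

r_cr ≈ 4.69 mm

For a sphere r_cr = 2k/h = 2×0.0464/19.8
r_cr = 4.69 mm; since the bare radius (3.4 mm) is below r_cr, adding a thin layer of insulation will *increase* heat loss.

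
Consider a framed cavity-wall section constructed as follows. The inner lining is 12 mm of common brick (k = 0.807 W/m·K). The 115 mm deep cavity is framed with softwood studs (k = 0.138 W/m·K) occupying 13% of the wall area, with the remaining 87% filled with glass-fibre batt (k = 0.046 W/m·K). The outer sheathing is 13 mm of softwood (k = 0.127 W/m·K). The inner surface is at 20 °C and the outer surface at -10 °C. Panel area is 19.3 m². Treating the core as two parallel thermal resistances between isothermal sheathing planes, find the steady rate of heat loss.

Sheathing layers in series; stud and cavity paths in parallel between them.
R_inner = 0.012/(0.807×19.3) = 7.705×10^-4 K/W
R_stud  = 0.115/(0.138×0.13×19.3) = 0.3321 K/W
R_cav   = 0.115/(0.046×0.87×19.3) = 0.1489 K/W
1/R_core = 1/R_stud + 1/R_cav → R_core = 0.1028 K/W
R_outer = 0.013/(0.127×19.3) = 0.005304 K/W
R_total = 0.1089 K/W
Q = ΔT/R_total = 30/0.1089

Q ≈ 276 W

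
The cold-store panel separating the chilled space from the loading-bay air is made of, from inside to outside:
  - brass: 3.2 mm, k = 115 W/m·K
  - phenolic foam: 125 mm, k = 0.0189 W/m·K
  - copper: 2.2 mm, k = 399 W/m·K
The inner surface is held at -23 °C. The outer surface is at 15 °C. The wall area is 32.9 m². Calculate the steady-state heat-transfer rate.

Q ≈ 189 W

Using the resistance-network approach (series):
R_brass = L/(kA) = 0.0032/(115×32.9) = 8.458×10^-7 K/W
R_phenolic foam = L/(kA) = 0.125/(0.0189×32.9) = 0.201 K/W
R_copper = L/(kA) = 0.0022/(399×32.9) = 1.676×10^-7 K/W
R_total = 0.201 K/W
Q = ΔT / R_total = 38 / 0.201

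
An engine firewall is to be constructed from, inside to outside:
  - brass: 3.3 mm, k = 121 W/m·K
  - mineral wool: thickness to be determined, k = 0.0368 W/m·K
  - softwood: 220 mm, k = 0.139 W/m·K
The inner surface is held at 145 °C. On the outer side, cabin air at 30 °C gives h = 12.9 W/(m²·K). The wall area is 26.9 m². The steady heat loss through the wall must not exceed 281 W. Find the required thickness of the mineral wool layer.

Model the wall as resistances in series:
R_brass = L/(kA) = 0.0033/(121×26.9) = 1.014×10^-6 K/W
R_softwood = L/(kA) = 0.22/(0.139×26.9) = 0.05884 K/W
R_outer film = 1/(h_o·A) = 1/(12.9×26.9) = 0.002882 K/W
Sum of the known resistances R_other = 0.06172 K/W
Required total resistance R_tot = ΔT/Q_allow = 115/281 = 0.4093 K/W
R_mineral wool = R_tot − R_other = 0.3475 K/W
L = R·k·A = 0.3475×0.0368×26.9

L ≈ 344 mm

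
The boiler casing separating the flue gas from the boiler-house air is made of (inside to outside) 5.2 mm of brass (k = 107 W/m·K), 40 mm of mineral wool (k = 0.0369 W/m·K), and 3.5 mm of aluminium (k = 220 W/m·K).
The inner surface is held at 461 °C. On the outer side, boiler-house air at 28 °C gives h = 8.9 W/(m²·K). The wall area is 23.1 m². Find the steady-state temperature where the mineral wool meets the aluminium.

T ≈ 68.7 °C

Thermal resistances in series:
R_brass = L/(kA) = 0.0052/(107×23.1) = 2.104×10^-6 K/W
R_mineral wool = L/(kA) = 0.04/(0.0369×23.1) = 0.04693 K/W
R_aluminium = L/(kA) = 0.0035/(220×23.1) = 6.887×10^-7 K/W
R_outer film = 1/(h_o·A) = 1/(8.9×23.1) = 0.004864 K/W
R_total = 0.05179 K/W;  Q = ΔT/R_total = 433/0.05179 = 8360 W
T_interface = T_inner − Q·ΣR(inner→interface) = 461 − 8360×0.04693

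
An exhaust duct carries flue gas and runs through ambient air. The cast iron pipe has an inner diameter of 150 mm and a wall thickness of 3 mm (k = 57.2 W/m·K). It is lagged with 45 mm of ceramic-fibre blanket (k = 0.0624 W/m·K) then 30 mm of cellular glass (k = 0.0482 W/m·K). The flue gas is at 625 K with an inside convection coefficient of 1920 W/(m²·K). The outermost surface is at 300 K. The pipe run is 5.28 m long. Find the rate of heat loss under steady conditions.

Q ≈ 911 W

Cylindrical conduction, so R = ln(r₂/r₁)/(2πkL) per layer, in series:
R_inner film = 1/(h_i·2πr₁L) = 1/(1920×2π×0.075×5.28) = 2.093×10^-4 K/W
R_cast iron pipe wall = ln(78/75)/(2π×57.2×5.28) = 2.067×10^-5 K/W
R_ceramic-fibre blanket = ln(123/78)/(2π×0.0624×5.28) = 0.22 K/W
R_cellular glass = ln(153/123)/(2π×0.0482×5.28) = 0.1365 K/W
R_total = 0.3567 K/W
Q = ΔT/R_total = 325/0.3567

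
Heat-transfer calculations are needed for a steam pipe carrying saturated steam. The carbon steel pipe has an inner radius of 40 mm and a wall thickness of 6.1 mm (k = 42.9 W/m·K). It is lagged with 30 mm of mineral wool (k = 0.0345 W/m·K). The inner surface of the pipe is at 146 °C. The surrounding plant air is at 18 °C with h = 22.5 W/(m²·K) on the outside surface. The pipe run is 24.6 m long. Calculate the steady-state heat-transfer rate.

Q ≈ 1310 W

For a radial system each layer contributes R = ln(r_out/r_in)/(2πkL); films add R = 1/(hA).
R_carbon steel pipe wall = ln(46.1/40)/(2π×42.9×24.6) = 2.14×10^-5 K/W
R_mineral wool = ln(76.1/46.1)/(2π×0.0345×24.6) = 0.094 K/W
R_outer film = 1/(h_o·2πr_oL) = 1/(22.5×2π×0.0761×24.6) = 0.003778 K/W
R_total = 0.0978 K/W
Q = ΔT/R_total = 128/0.0978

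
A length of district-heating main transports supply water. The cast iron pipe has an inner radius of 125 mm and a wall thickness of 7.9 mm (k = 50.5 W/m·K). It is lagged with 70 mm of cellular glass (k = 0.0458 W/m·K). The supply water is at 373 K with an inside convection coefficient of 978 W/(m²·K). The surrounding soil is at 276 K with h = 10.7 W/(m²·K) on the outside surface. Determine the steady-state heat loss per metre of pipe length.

Radial resistances (cylindrical: R_cond = ln(r_o/r_i)/(2πkL), R_conv = 1/(h·2πrL)):
R_inner film = 1/(h_i·2πr₁L) = 1/(978×2π×0.125×1) = 0.001302 K/W
R_cast iron pipe wall = ln(132.9/125)/(2π×50.5×1) = 1.931×10^-4 K/W
R_cellular glass = ln(202.9/132.9)/(2π×0.0458×1) = 1.47 K/W
R_outer film = 1/(h_o·2πr_oL) = 1/(10.7×2π×0.2029×1) = 0.07331 K/W
R_total = 1.545 K/W
Q = ΔT/R_total = 97/1.545

q′ ≈ 62.8 W/m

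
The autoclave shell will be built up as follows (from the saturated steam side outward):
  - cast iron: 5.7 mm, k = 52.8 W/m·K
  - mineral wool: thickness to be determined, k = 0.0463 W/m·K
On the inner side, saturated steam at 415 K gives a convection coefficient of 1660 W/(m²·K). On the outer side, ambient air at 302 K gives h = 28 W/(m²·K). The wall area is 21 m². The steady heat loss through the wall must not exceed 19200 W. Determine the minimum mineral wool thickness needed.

Model the wall as resistances in series:
R_inner film = 1/(h_i·A) = 1/(1660×21) = 2.869×10^-5 K/W
R_cast iron = L/(kA) = 0.0057/(52.8×21) = 5.141×10^-6 K/W
R_outer film = 1/(h_o·A) = 1/(28×21) = 0.001701 K/W
Sum of the known resistances R_other = 0.001735 K/W
Required total resistance R_tot = ΔT/Q_allow = 113/19200 = 0.005885 K/W
R_mineral wool = R_tot − R_other = 0.004151 K/W
L = R·k·A = 0.004151×0.0463×21

L ≈ 4.04 mm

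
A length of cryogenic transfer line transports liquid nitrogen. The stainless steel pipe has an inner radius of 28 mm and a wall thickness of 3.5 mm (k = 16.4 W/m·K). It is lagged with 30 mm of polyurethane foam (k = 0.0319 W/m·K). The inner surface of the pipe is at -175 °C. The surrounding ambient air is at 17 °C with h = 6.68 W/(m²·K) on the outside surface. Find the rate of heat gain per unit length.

q′ ≈ 51.5 W/m

Treating each annulus and film as a series resistance:
R_stainless steel pipe wall = ln(31.5/28)/(2π×16.4×1) = 0.001143 K/W
R_polyurethane foam = ln(61.5/31.5)/(2π×0.0319×1) = 3.338 K/W
R_outer film = 1/(h_o·2πr_oL) = 1/(6.68×2π×0.0615×1) = 0.3874 K/W
R_total = 3.727 K/W
Q = ΔT/R_total = 192/3.727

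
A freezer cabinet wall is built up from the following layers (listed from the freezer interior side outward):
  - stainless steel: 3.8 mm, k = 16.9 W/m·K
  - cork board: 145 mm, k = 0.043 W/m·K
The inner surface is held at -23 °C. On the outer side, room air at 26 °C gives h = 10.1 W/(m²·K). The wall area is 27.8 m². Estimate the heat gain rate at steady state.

Using the resistance-network approach (series):
R_stainless steel = L/(kA) = 0.0038/(16.9×27.8) = 8.088×10^-6 K/W
R_cork board = L/(kA) = 0.145/(0.043×27.8) = 0.1213 K/W
R_outer film = 1/(h_o·A) = 1/(10.1×27.8) = 0.003562 K/W
R_total = 0.1249 K/W
Q = ΔT / R_total = 49 / 0.1249

Q ≈ 392 W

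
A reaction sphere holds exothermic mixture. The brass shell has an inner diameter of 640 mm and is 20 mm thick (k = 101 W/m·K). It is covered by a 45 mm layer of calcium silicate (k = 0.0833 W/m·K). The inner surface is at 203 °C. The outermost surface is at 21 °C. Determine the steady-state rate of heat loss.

Q ≈ 554 W

For a spherical shell R = (1/r₁ − 1/r₂)/(4πk); film R = 1/(h·4πr²). In series:
R_brass shell = (1/0.32 − 1/0.34)/(4π×101) = 1.448×10^-4 K/W
R_calcium silicate = (1/0.34 − 1/0.385)/(4π×0.0833) = 0.3284 K/W
R_total = 0.3286 K/W
Q = ΔT/R_total = 182/0.3286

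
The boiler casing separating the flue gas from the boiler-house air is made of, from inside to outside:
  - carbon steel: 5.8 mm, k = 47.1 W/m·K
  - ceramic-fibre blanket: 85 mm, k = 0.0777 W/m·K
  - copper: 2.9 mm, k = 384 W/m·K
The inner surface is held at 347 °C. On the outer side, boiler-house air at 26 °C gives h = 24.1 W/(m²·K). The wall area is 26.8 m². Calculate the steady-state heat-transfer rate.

Q ≈ 7580 W

Using the resistance-network approach (series):
R_carbon steel = L/(kA) = 0.0058/(47.1×26.8) = 4.595×10^-6 K/W
R_ceramic-fibre blanket = L/(kA) = 0.085/(0.0777×26.8) = 0.04082 K/W
R_copper = L/(kA) = 0.0029/(384×26.8) = 2.818×10^-7 K/W
R_outer film = 1/(h_o·A) = 1/(24.1×26.8) = 0.001548 K/W
R_total = 0.04237 K/W
Q = ΔT / R_total = 321 / 0.04237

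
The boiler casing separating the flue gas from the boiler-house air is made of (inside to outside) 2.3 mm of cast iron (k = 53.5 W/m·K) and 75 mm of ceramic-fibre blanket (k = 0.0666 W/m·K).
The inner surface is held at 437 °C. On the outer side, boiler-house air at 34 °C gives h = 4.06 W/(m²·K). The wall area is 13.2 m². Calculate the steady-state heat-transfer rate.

Treating each layer as a thermal resistance in series:
R_cast iron = L/(kA) = 0.0023/(53.5×13.2) = 3.257×10^-6 K/W
R_ceramic-fibre blanket = L/(kA) = 0.075/(0.0666×13.2) = 0.08531 K/W
R_outer film = 1/(h_o·A) = 1/(4.06×13.2) = 0.01866 K/W
R_total = 0.104 K/W
Q = ΔT / R_total = 403 / 0.104

Q ≈ 3880 W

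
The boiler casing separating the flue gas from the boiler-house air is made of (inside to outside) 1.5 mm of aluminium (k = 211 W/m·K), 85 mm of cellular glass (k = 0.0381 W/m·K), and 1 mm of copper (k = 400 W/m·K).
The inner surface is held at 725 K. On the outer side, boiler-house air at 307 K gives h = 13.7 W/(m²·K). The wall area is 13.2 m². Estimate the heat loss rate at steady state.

Q ≈ 2390 W

Series thermal resistances:
R_aluminium = L/(kA) = 0.0015/(211×13.2) = 5.386×10^-7 K/W
R_cellular glass = L/(kA) = 0.085/(0.0381×13.2) = 0.169 K/W
R_copper = L/(kA) = 0.001/(400×13.2) = 1.894×10^-7 K/W
R_outer film = 1/(h_o·A) = 1/(13.7×13.2) = 0.00553 K/W
R_total = 0.1745 K/W
Q = ΔT / R_total = 418 / 0.1745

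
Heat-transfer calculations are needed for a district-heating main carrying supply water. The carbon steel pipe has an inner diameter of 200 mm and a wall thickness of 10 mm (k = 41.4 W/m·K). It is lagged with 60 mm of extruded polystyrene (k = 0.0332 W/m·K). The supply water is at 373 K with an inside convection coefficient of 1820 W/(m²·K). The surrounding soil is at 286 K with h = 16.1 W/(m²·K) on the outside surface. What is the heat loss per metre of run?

Per-layer cylindrical resistances, series-summed:
R_inner film = 1/(h_i·2πr₁L) = 1/(1820×2π×0.1×1) = 8.745×10^-4 K/W
R_carbon steel pipe wall = ln(110/100)/(2π×41.4×1) = 3.664×10^-4 K/W
R_extruded polystyrene = ln(170/110)/(2π×0.0332×1) = 2.087 K/W
R_outer film = 1/(h_o·2πr_oL) = 1/(16.1×2π×0.17×1) = 0.05815 K/W
R_total = 2.146 K/W
Q = ΔT/R_total = 87/2.146

q′ ≈ 40.5 W/m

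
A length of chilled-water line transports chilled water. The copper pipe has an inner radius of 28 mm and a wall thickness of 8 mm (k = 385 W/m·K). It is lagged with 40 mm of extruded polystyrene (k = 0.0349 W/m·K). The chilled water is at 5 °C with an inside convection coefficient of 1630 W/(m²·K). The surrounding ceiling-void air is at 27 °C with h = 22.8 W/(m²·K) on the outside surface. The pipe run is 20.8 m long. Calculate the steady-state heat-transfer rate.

Q ≈ 131 W

Per-layer cylindrical resistances, series-summed:
R_inner film = 1/(h_i·2πr₁L) = 1/(1630×2π×0.028×20.8) = 1.677×10^-4 K/W
R_copper pipe wall = ln(36/28)/(2π×385×20.8) = 4.995×10^-6 K/W
R_extruded polystyrene = ln(76/36)/(2π×0.0349×20.8) = 0.1638 K/W
R_outer film = 1/(h_o·2πr_oL) = 1/(22.8×2π×0.076×20.8) = 0.004416 K/W
R_total = 0.1684 K/W
Q = ΔT/R_total = 22/0.1684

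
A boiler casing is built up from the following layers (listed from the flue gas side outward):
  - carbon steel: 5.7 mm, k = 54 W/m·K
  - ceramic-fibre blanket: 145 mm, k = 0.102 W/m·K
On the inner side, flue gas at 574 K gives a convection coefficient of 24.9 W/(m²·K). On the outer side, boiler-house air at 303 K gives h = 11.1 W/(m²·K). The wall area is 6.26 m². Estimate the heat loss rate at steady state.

Treating each layer as a thermal resistance in series:
R_inner film = 1/(h_i·A) = 1/(24.9×6.26) = 0.006415 K/W
R_carbon steel = L/(kA) = 0.0057/(54×6.26) = 1.686×10^-5 K/W
R_ceramic-fibre blanket = L/(kA) = 0.145/(0.102×6.26) = 0.2271 K/W
R_outer film = 1/(h_o·A) = 1/(11.1×6.26) = 0.01439 K/W
R_total = 0.2479 K/W
Q = ΔT / R_total = 271 / 0.2479

Q ≈ 1090 W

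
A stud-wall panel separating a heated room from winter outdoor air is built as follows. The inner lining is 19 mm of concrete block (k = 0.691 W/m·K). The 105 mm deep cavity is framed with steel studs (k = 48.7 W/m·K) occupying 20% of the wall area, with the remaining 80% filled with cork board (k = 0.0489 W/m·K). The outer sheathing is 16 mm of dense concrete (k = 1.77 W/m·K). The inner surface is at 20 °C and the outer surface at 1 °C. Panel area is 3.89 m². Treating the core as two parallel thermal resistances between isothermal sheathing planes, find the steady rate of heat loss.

Q ≈ 1560 W

Sheathing layers in series; stud and cavity paths in parallel between them.
R_inner = 0.019/(0.691×3.89) = 0.007068 K/W
R_stud  = 0.105/(48.7×0.2×3.89) = 0.002771 K/W
R_cav   = 0.105/(0.0489×0.8×3.89) = 0.69 K/W
1/R_core = 1/R_stud + 1/R_cav → R_core = 0.00276 K/W
R_outer = 0.016/(1.77×3.89) = 0.002324 K/W
R_total = 0.01215 K/W
Q = ΔT/R_total = 19/0.01215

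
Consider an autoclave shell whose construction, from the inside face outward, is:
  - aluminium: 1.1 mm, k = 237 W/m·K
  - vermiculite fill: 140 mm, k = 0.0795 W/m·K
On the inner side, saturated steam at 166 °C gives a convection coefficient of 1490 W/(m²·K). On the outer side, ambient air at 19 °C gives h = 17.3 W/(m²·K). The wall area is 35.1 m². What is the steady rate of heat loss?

Q ≈ 2840 W

Thermal resistances in series:
R_inner film = 1/(h_i·A) = 1/(1490×35.1) = 1.912×10^-5 K/W
R_aluminium = L/(kA) = 0.0011/(237×35.1) = 1.322×10^-7 K/W
R_vermiculite fill = L/(kA) = 0.14/(0.0795×35.1) = 0.05017 K/W
R_outer film = 1/(h_o·A) = 1/(17.3×35.1) = 0.001647 K/W
R_total = 0.05184 K/W
Q = ΔT / R_total = 147 / 0.05184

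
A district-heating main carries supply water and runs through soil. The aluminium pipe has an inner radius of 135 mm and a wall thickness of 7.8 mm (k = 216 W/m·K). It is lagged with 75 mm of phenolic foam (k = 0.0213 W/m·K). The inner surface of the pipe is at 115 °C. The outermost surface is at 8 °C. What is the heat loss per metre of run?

Cylindrical conduction, so R = ln(r₂/r₁)/(2πkL) per layer, in series:
R_aluminium pipe wall = ln(142.8/135)/(2π×216×1) = 4.139×10^-5 K/W
R_phenolic foam = ln(217.8/142.8)/(2π×0.0213×1) = 3.154 K/W
R_total = 3.154 K/W
Q = ΔT/R_total = 107/3.154

q′ ≈ 33.9 W/m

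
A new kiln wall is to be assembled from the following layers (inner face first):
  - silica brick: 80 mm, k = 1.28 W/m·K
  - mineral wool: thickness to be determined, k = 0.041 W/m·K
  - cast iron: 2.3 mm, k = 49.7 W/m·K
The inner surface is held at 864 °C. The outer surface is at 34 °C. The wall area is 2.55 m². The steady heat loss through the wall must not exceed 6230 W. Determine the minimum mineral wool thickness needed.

Thermal resistances in series:
R_silica brick = L/(kA) = 0.08/(1.28×2.55) = 0.02451 K/W
R_cast iron = L/(kA) = 0.0023/(49.7×2.55) = 1.815×10^-5 K/W
Sum of the known resistances R_other = 0.02453 K/W
Required total resistance R_tot = ΔT/Q_allow = 830/6230 = 0.1332 K/W
R_mineral wool = R_tot − R_other = 0.1087 K/W
L = R·k·A = 0.1087×0.041×2.55

L ≈ 11.4 mm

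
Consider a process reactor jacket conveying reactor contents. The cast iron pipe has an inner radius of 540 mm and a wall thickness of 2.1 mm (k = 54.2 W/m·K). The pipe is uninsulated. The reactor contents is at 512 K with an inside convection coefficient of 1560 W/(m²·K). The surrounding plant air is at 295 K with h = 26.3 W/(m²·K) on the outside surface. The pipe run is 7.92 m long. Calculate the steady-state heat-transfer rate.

Q ≈ 151000 W

Per-layer cylindrical resistances, series-summed:
R_inner film = 1/(h_i·2πr₁L) = 1/(1560×2π×0.54×7.92) = 2.385×10^-5 K/W
R_cast iron pipe wall = ln(542.1/540)/(2π×54.2×7.92) = 1.439×10^-6 K/W
R_outer film = 1/(h_o·2πr_oL) = 1/(26.3×2π×0.5421×7.92) = 0.001409 K/W
R_total = 0.001435 K/W
Q = ΔT/R_total = 217/0.001435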